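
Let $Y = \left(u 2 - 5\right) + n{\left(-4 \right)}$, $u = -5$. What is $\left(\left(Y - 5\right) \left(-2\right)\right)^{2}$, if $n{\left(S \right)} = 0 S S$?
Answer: $1600$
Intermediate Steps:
$n{\left(S \right)} = 0$ ($n{\left(S \right)} = 0 S = 0$)
$Y = -15$ ($Y = \left(\left(-5\right) 2 - 5\right) + 0 = \left(-10 - 5\right) + 0 = -15 + 0 = -15$)
$\left(\left(Y - 5\right) \left(-2\right)\right)^{2} = \left(\left(-15 - 5\right) \left(-2\right)\right)^{2} = \left(\left(-20\right) \left(-2\right)\right)^{2} = 40^{2} = 1600$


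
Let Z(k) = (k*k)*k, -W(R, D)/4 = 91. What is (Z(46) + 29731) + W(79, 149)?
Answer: 126703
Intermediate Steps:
W(R, D) = -364 (W(R, D) = -4*91 = -364)
Z(k) = k**3 (Z(k) = k**2*k = k**3)
(Z(46) + 29731) + W(79, 149) = (46**3 + 29731) - 364 = (97336 + 29731) - 364 = 127067 - 364 = 126703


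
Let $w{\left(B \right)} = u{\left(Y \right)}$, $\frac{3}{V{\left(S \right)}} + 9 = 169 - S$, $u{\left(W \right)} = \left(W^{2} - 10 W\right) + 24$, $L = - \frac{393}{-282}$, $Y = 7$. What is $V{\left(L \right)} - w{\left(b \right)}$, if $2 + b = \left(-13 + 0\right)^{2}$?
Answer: $- \frac{44445}{14909} \approx -2.9811$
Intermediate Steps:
$L = \frac{131}{94}$ ($L = \left(-393\right) \left(- \frac{1}{282}\right) = \frac{131}{94} \approx 1.3936$)
$u{\left(W \right)} = 24 + W^{2} - 10 W$
$b = 167$ ($b = -2 + \left(-13 + 0\right)^{2} = -2 + \left(-13\right)^{2} = -2 + 169 = 167$)
$V{\left(S \right)} = \frac{3}{160 - S}$ ($V{\left(S \right)} = \frac{3}{-9 - \left(-169 + S\right)} = \frac{3}{160 - S}$)
$w{\left(B \right)} = 3$ ($w{\left(B \right)} = 24 + 7^{2} - 70 = 24 + 49 - 70 = 3$)
$V{\left(L \right)} - w{\left(b \right)} = - \frac{3}{-160 + \frac{131}{94}} - 3 = - \frac{3}{- \frac{14909}{94}} - 3 = \left(-3\right) \left(- \frac{94}{14909}\right) - 3 = \frac{282}{14909} - 3 = - \frac{44445}{14909}$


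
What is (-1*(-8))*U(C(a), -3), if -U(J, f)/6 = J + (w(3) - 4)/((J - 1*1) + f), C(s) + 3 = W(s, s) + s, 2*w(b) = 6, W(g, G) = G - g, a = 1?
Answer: 88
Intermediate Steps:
w(b) = 3 (w(b) = (½)*6 = 3)
C(s) = -3 + s (C(s) = -3 + ((s - s) + s) = -3 + (0 + s) = -3 + s)
U(J, f) = -6*J + 6/(-1 + J + f) (U(J, f) = -6*(J + (3 - 4)/((J - 1*1) + f)) = -6*(J - 1/((J - 1) + f)) = -6*(J - 1/((-1 + J) + f)) = -6*(J - 1/(-1 + J + f)) = -6*J + 6/(-1 + J + f))
(-1*(-8))*U(C(a), -3) = (-1*(-8))*(6*(1 + (-3 + 1) - (-3 + 1)² - 1*(-3 + 1)*(-3))/(-1 + (-3 + 1) - 3)) = 8*(6*(1 - 2 - 1*(-2)² - 1*(-2)*(-3))/(-1 - 2 - 3)) = 8*(6*(1 - 2 - 1*4 - 6)/(-6)) = 8*(6*(-⅙)*(1 - 2 - 4 - 6)) = 8*(6*(-⅙)*(-11)) = 8*11 = 88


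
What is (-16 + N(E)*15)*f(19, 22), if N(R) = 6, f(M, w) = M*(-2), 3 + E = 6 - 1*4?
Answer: -2812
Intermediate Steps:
E = -1 (E = -3 + (6 - 1*4) = -3 + (6 - 4) = -3 + 2 = -1)
f(M, w) = -2*M
(-16 + N(E)*15)*f(19, 22) = (-16 + 6*15)*(-2*19) = (-16 + 90)*(-38) = 74*(-38) = -2812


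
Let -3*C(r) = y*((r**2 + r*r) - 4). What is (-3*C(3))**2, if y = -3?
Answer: 1764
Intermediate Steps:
C(r) = -4 + 2*r**2 (C(r) = -(-1)*((r**2 + r*r) - 4) = -(-1)*((r**2 + r**2) - 4) = -(-1)*(2*r**2 - 4) = -(-1)*(-4 + 2*r**2) = -(12 - 6*r**2)/3 = -4 + 2*r**2)
(-3*C(3))**2 = (-3*(-4 + 2*3**2))**2 = (-3*(-4 + 2*9))**2 = (-3*(-4 + 18))**2 = (-3*14)**2 = (-42)**2 = 1764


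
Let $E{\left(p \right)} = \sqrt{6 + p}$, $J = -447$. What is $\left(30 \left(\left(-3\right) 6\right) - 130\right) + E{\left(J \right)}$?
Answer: $-670 + 21 i \approx -670.0 + 21.0 i$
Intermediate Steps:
$\left(30 \left(\left(-3\right) 6\right) - 130\right) + E{\left(J \right)} = \left(30 \left(\left(-3\right) 6\right) - 130\right) + \sqrt{6 - 447} = \left(30 \left(-18\right) - 130\right) + \sqrt{-441} = \left(-540 - 130\right) + 21 i = -670 + 21 i$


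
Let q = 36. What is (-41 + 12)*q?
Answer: -1044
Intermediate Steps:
(-41 + 12)*q = (-41 + 12)*36 = -29*36 = -1044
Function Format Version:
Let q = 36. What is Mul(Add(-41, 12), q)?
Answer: -1044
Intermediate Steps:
Mul(Add(-41, 12), q) = Mul(Add(-41, 12), 36) = Mul(-29, 36) = -1044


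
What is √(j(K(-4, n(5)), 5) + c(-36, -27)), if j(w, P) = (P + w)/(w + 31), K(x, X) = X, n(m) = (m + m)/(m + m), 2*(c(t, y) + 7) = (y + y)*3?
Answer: I*√1405/4 ≈ 9.3708*I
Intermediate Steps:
c(t, y) = -7 + 3*y (c(t, y) = -7 + ((y + y)*3)/2 = -7 + ((2*y)*3)/2 = -7 + (6*y)/2 = -7 + 3*y)
n(m) = 1 (n(m) = (2*m)/((2*m)) = (2*m)*(1/(2*m)) = 1)
j(w, P) = (P + w)/(31 + w)
√(j(K(-4, n(5)), 5) + c(-36, -27)) = √((5 + 1)/(31 + 1) + (-7 + 3*(-27))) = √(6/32 + (-7 - 81)) = √((1/32)*6 - 88) = √(3/16 - 88) = √(-1405/16) = I*√1405/4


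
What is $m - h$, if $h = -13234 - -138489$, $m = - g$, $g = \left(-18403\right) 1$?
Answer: $-106852$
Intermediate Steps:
$g = -18403$
$m = 18403$ ($m = \left(-1\right) \left(-18403\right) = 18403$)
$h = 125255$ ($h = -13234 + 138489 = 125255$)
$m - h = 18403 - 125255 = -106852$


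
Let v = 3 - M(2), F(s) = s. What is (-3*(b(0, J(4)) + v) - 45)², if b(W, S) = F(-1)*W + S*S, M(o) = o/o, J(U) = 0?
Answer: 2601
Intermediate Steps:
M(o) = 1
b(W, S) = S² - W (b(W, S) = -W + S*S = -W + S² = S² - W)
v = 2 (v = 3 - 1*1 = 3 - 1 = 2)
(-3*(b(0, J(4)) + v) - 45)² = (-3*((0² - 1*0) + 2) - 45)² = (-3*((0 + 0) + 2) - 45)² = (-3*(0 + 2) - 45)² = (-3*2 - 45)² = (-6 - 45)² = (-51)² = 2601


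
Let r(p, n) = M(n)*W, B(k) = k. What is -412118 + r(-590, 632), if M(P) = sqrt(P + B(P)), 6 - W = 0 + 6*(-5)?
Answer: -412118 + 144*sqrt(79) ≈ -4.1084e+5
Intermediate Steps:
W = 36 (W = 6 - (0 + 6*(-5)) = 6 - (0 - 30) = 6 - 1*(-30) = 6 + 30 = 36)
M(P) = sqrt(2)*sqrt(P) (M(P) = sqrt(P + P) = sqrt(2*P) = sqrt(2)*sqrt(P))
r(p, n) = 36*sqrt(2)*sqrt(n) (r(p, n) = (sqrt(2)*sqrt(n))*36 = 36*sqrt(2)*sqrt(n))
-412118 + r(-590, 632) = -412118 + 36*sqrt(2)*sqrt(632) = -412118 + 36*sqrt(2)*(2*sqrt(158)) = -412118 + 144*sqrt(79)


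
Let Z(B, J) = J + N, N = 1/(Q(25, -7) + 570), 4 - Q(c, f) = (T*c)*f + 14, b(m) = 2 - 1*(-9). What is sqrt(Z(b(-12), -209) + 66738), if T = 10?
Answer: sqrt(355005399210)/2310 ≈ 257.93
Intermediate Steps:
b(m) = 11 (b(m) = 2 + 9 = 11)
Q(c, f) = -10 - 10*c*f (Q(c, f) = 4 - ((10*c)*f + 14) = 4 - (10*c*f + 14) = 4 - (14 + 10*c*f) = 4 + (-14 - 10*c*f) = -10 - 10*c*f)
N = 1/2310 (N = 1/((-10 - 10*25*(-7)) + 570) = 1/((-10 + 1750) + 570) = 1/(1740 + 570) = 1/2310 ≈ 0.00043290)
Z(B, J) = 1/2310 + J (Z(B, J) = J + 1/2310 = 1/2310 + J)
sqrt(Z(b(-12), -209) + 66738) = sqrt((1/2310 - 209) + 66738) = sqrt(-482789/2310 + 66738) = sqrt(153681991/2310) = sqrt(355005399210)/2310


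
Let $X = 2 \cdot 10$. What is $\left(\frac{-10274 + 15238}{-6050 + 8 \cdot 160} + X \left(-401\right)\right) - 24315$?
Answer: $- \frac{77121457}{2385} \approx -32336.0$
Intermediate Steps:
$X = 20$
$\left(\frac{-10274 + 15238}{-6050 + 8 \cdot 160} + X \left(-401\right)\right) - 24315 = \left(\frac{-10274 + 15238}{-6050 + 8 \cdot 160} + 20 \left(-401\right)\right) - 24315 = \left(\frac{4964}{-6050 + 1280} - 8020\right) - 24315 = \left(\frac{4964}{-4770} - 8020\right) - 24315 = \left(4964 \left(- \frac{1}{4770}\right) - 8020\right) - 24315 = \left(- \frac{2482}{2385} - 8020\right) - 24315 = - \frac{19130182}{2385} - 24315 = - \frac{77121457}{2385}$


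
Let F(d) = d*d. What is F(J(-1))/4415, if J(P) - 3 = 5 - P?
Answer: 81/4415 ≈ 0.018347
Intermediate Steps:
J(P) = 8 - P (J(P) = 3 + (5 - P) = 8 - P)
F(d) = d**2
F(J(-1))/4415 = (8 - 1*(-1))**2/4415 = (8 + 1)**2*(1/4415) = 9**2*(1/4415) = 81*(1/4415) = 81/4415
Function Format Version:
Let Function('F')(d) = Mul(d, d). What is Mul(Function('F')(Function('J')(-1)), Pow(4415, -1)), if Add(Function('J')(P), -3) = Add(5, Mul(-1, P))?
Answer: Rational(81, 4415) ≈ 0.018347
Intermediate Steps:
Function('J')(P) = Add(8, Mul(-1, P)) (Function('J')(P) = Add(3, Add(5, Mul(-1, P))) = Add(8, Mul(-1, P)))
Function('F')(d) = Pow(d, 2)
Mul(Function('F')(Function('J')(-1)), Pow(4415, -1)) = Mul(Pow(Add(8, Mul(-1, -1)), 2), Pow(4415, -1)) = Mul(Pow(Add(8, 1), 2), Rational(1, 4415)) = Mul(Pow(9, 2), Rational(1, 4415)) = Mul(81, Rational(1, 4415)) = Rational(81, 4415)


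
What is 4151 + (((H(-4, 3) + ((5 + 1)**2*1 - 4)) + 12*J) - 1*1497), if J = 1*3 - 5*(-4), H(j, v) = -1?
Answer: 2961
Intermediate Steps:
J = 23 (J = 3 - 1*(-20) = 3 + 20 = 23)
4151 + (((H(-4, 3) + ((5 + 1)**2*1 - 4)) + 12*J) - 1*1497) = 4151 + (((-1 + ((5 + 1)**2*1 - 4)) + 12*23) - 1*1497) = 4151 + (((-1 + (6**2*1 - 4)) + 276) - 1497) = 4151 + (((-1 + (36*1 - 4)) + 276) - 1497) = 4151 + (((-1 + (36 - 4)) + 276) - 1497) = 4151 + (((-1 + 32) + 276) - 1497) = 4151 + ((31 + 276) - 1497) = 4151 + (307 - 1497) = 4151 - 1190 = 2961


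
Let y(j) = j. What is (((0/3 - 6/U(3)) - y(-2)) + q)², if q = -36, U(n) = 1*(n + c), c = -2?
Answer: 1600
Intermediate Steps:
U(n) = -2 + n (U(n) = 1*(n - 2) = 1*(-2 + n) = -2 + n)
(((0/3 - 6/U(3)) - y(-2)) + q)² = (((0/3 - 6/(-2 + 3)) - 1*(-2)) - 36)² = (((0*(⅓) - 6/1) + 2) - 36)² = (((0 - 6*1) + 2) - 36)² = (((0 - 6) + 2) - 36)² = ((-6 + 2) - 36)² = (-4 - 36)² = (-40)² = 1600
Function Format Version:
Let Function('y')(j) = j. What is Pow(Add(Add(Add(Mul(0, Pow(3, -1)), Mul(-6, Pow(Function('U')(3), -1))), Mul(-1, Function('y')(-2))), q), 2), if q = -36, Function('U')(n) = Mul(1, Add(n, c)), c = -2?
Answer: 1600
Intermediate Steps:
Function('U')(n) = Add(-2, n) (Function('U')(n) = Mul(1, Add(n, -2)) = Mul(1, Add(-2, n)) = Add(-2, n))
Pow(Add(Add(Add(Mul(0, Pow(3, -1)), Mul(-6, Pow(Function('U')(3), -1))), Mul(-1, Function('y')(-2))), q), 2) = Pow(Add(Add(Add(Mul(0, Pow(3, -1)), Mul(-6, Pow(Add(-2, 3), -1))), Mul(-1, -2)), -36), 2) = Pow(Add(Add(Add(Mul(0, Rational(1, 3)), Mul(-6, Pow(1, -1))), 2), -36), 2) = Pow(Add(Add(Add(0, Mul(-6, 1)), 2), -36), 2) = Pow(Add(Add(Add(0, -6), 2), -36), 2) = Pow(Add(Add(-6, 2), -36), 2) = Pow(Add(-4, -36), 2) = Pow(-40, 2) = 1600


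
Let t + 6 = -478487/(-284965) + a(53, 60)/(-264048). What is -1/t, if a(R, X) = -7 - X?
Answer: 75244438320/325104001889 ≈ 0.23145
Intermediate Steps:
t = -325104001889/75244438320 (t = -6 + (-478487/(-284965) + (-7 - 1*60)/(-264048)) = -6 + (-478487*(-1/284965) + (-7 - 60)*(-1/264048)) = -6 + (478487/284965 - 67*(-1/264048)) = -6 + (478487/284965 + 67/264048) = -6 + 126362628031/75244438320 = -325104001889/75244438320 ≈ -4.3206)
-1/t = -1/(-325104001889/75244438320) = -1*(-75244438320/325104001889) = 75244438320/325104001889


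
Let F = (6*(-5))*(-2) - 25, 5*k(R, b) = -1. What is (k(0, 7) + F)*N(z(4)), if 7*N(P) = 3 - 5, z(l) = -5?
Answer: -348/35 ≈ -9.9429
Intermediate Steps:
k(R, b) = -1/5 (k(R, b) = (1/5)*(-1) = -1/5)
N(P) = -2/7 (N(P) = (3 - 5)/7 = (1/7)*(-2) = -2/7)
F = 35 (F = -30*(-2) - 25 = 60 - 25 = 35)
(k(0, 7) + F)*N(z(4)) = (-1/5 + 35)*(-2/7) = (174/5)*(-2/7) = -348/35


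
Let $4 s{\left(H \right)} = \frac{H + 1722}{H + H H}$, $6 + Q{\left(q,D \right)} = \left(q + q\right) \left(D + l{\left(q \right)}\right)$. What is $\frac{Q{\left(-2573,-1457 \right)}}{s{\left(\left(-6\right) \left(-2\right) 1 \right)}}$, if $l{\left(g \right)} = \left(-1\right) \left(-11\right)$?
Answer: $\frac{773875440}{289} \approx 2.6778 \cdot 10^{6}$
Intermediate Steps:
$l{\left(g \right)} = 11$
$Q{\left(q,D \right)} = -6 + 2 q \left(11 + D\right)$ ($Q{\left(q,D \right)} = -6 + \left(q + q\right) \left(D + 11\right) = -6 + 2 q \left(11 + D\right)$)
$s{\left(H \right)} = \frac{1722 + H}{4 \left(H + H^{2}\right)}$ ($s{\left(H \right)} = \frac{\left(H + 1722\right) \frac{1}{H + H H}}{4} = \frac{\left(1722 + H\right) \frac{1}{H + H^{2}}}{4} = \frac{\frac{1}{H + H^{2}} \left(1722 + H\right)}{4} = \frac{1722 + H}{4 \left(H + H^{2}\right)}$)
$\frac{Q{\left(-2573,-1457 \right)}}{s{\left(\left(-6\right) \left(-2\right) 1 \right)}} = \frac{-6 + 22 \left(-2573\right) + 2 \left(-1457\right) \left(-2573\right)}{\frac{1}{4} \frac{1}{\left(-6\right) \left(-2\right) 1} \frac{1}{1 + \left(-6\right) \left(-2\right) 1} \left(1722 + \left(-6\right) \left(-2\right) 1\right)} = \frac{-6 - 56606 + 7497722}{\frac{1}{4} \frac{1}{12 \cdot 1} \frac{1}{1 + 12 \cdot 1} \left(1722 + 12 \cdot 1\right)} = \frac{7441110}{\frac{1}{4} \cdot \frac{1}{12} \frac{1}{1 + 12} \left(1722 + 12\right)} = \frac{7441110}{\frac{1}{4} \cdot \frac{1}{12} \cdot \frac{1}{13} \cdot 1734} = \frac{7441110}{\frac{289}{104}} = 7441110 \cdot \frac{104}{289} = \frac{773875440}{289}$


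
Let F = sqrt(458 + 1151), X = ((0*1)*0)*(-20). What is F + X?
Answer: sqrt(1609) ≈ 40.112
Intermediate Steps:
X = 0 (X = (0*0)*(-20) = 0*(-20) = 0)
F = sqrt(1609) ≈ 40.112
F + X = sqrt(1609) + 0 = sqrt(1609)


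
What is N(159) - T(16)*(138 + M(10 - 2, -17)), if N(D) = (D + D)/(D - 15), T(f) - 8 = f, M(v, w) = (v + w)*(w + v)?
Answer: -126091/24 ≈ -5253.8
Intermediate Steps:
M(v, w) = (v + w)² (M(v, w) = (v + w)*(v + w) = (v + w)²)
T(f) = 8 + f
N(D) = 2*D/(-15 + D) (N(D) = (2*D)/(-15 + D) = 2*D/(-15 + D))
N(159) - T(16)*(138 + M(10 - 2, -17)) = 2*159/(-15 + 159) - (8 + 16)*(138 + ((10 - 2) - 17)²) = 2*159/144 - 24*(138 + (8 - 17)²) = 2*159*(1/144) - 24*(138 + (-9)²) = 53/24 - 24*(138 + 81) = 53/24 - 24*219 = 53/24 - 1*5256 = 53/24 - 5256 = -126091/24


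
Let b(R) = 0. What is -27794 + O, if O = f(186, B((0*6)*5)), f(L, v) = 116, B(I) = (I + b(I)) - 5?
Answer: -27678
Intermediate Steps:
B(I) = -5 + I (B(I) = (I + 0) - 5 = I - 5 = -5 + I)
O = 116
-27794 + O = -27794 + 116 = -27678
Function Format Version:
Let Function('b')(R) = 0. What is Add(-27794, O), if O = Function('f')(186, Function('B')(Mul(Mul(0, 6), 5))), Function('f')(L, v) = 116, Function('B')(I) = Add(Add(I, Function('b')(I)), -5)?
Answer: -27678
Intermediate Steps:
Function('B')(I) = Add(-5, I) (Function('B')(I) = Add(Add(I, 0), -5) = Add(I, -5) = Add(-5, I))
O = 116
Add(-27794, O) = Add(-27794, 116) = -27678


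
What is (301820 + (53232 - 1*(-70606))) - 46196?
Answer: 379462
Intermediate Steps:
(301820 + (53232 - 1*(-70606))) - 46196 = (301820 + (53232 + 70606)) - 46196 = (301820 + 123838) - 46196 = 425658 - 46196 = 379462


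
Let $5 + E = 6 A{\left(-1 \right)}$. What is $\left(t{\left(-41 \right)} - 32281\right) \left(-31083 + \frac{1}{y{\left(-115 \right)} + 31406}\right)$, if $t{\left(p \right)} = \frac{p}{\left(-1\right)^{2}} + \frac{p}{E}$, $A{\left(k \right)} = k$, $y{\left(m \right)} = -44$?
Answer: $\frac{346551278322545}{344982} \approx 1.0045 \cdot 10^{9}$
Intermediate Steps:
$E = -11$ ($E = -5 + 6 \left(-1\right) = -5 - 6 = -11$)
$t{\left(p \right)} = \frac{10 p}{11}$ ($t{\left(p \right)} = \frac{p}{\left(-1\right)^{2}} + \frac{p}{-11} = \frac{p}{1} + p \left(- \frac{1}{11}\right) = p 1 - \frac{p}{11} = p - \frac{p}{11} = \frac{10 p}{11}$)
$\left(t{\left(-41 \right)} - 32281\right) \left(-31083 + \frac{1}{y{\left(-115 \right)} + 31406}\right) = \left(\frac{10}{11} \left(-41\right) - 32281\right) \left(-31083 + \frac{1}{-44 + 31406}\right) = \left(- \frac{410}{11} - 32281\right) \left(-31083 + \frac{1}{31362}\right) = - \frac{355501 \left(-31083 + \frac{1}{31362}\right)}{11} = \left(- \frac{355501}{11}\right) \left(- \frac{974825045}{31362}\right) = \frac{346551278322545}{344982}$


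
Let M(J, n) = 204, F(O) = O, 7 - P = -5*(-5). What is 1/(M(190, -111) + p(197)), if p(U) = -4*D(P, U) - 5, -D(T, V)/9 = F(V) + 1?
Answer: 1/7327 ≈ 0.00013648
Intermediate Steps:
P = -18 (P = 7 - (-5)*(-5) = 7 - 1*25 = 7 - 25 = -18)
D(T, V) = -9 - 9*V (D(T, V) = -9*(V + 1) = -9*(1 + V) = -9 - 9*V)
p(U) = 31 + 36*U (p(U) = -4*(-9 - 9*U) - 5 = (36 + 36*U) - 5 = 31 + 36*U)
1/(M(190, -111) + p(197)) = 1/(204 + (31 + 36*197)) = 1/(204 + (31 + 7092)) = 1/(204 + 7123) = 1/7327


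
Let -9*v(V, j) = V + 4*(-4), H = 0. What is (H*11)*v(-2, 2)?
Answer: 0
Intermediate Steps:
v(V, j) = 16/9 - V/9 (v(V, j) = -(V + 4*(-4))/9 = -(V - 16)/9 = -(-16 + V)/9 = 16/9 - V/9)
(H*11)*v(-2, 2) = (0*11)*(16/9 - ⅑*(-2)) = 0*(16/9 + 2/9) = 0*2 = 0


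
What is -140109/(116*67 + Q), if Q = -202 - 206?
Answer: -140109/7364 ≈ -19.026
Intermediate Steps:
Q = -408
-140109/(116*67 + Q) = -140109/(116*67 - 408) = -140109/(7772 - 408) = -140109/7364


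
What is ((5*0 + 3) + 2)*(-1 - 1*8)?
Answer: -45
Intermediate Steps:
((5*0 + 3) + 2)*(-1 - 1*8) = ((0 + 3) + 2)*(-1 - 8) = (3 + 2)*(-9) = 5*(-9) = -45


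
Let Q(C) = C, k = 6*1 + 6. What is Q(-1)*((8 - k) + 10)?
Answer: -6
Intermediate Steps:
k = 12 (k = 6 + 6 = 12)
Q(-1)*((8 - k) + 10) = -((8 - 1*12) + 10) = -((8 - 12) + 10) = -(-4 + 10) = -1*6 = -6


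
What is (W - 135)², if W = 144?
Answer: 81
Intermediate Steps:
(W - 135)² = (144 - 135)² = 9² = 81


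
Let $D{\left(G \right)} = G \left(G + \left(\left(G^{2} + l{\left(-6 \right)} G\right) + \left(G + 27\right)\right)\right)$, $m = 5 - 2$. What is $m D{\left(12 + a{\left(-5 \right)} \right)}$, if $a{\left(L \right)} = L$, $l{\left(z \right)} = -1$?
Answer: $1743$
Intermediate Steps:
$m = 3$ ($m = 5 - 2 = 3$)
$D{\left(G \right)} = G \left(27 + G + G^{2}\right)$ ($D{\left(G \right)} = G \left(G + \left(\left(G^{2} - G\right) + \left(G + 27\right)\right)\right) = G \left(G + \left(\left(G^{2} - G\right) + \left(27 + G\right)\right)\right) = G \left(G + \left(27 + G^{2}\right)\right) = G \left(27 + G + G^{2}\right)$)
$m D{\left(12 + a{\left(-5 \right)} \right)} = 3 \left(12 - 5\right) \left(27 + \left(12 - 5\right) + \left(12 - 5\right)^{2}\right) = 3 \cdot 7 \left(27 + 7 + 7^{2}\right) = 3 \cdot 7 \left(27 + 7 + 49\right) = 3 \cdot 7 \cdot 83 = 3 \cdot 581 = 1743$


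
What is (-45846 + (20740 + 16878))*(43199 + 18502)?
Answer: -507675828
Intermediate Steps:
(-45846 + (20740 + 16878))*(43199 + 18502) = (-45846 + 37618)*61701 = -8228*61701 = -507675828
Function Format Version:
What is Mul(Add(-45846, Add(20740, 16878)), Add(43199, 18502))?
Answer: -507675828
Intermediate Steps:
Mul(Add(-45846, Add(20740, 16878)), Add(43199, 18502)) = Mul(Add(-45846, 37618), 61701) = Mul(-8228, 61701) = -507675828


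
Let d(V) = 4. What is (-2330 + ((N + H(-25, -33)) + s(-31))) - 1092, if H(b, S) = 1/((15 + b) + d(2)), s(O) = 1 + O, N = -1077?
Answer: -27175/6 ≈ -4529.2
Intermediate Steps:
H(b, S) = 1/(19 + b) (H(b, S) = 1/((15 + b) + 4) = 1/(19 + b))
(-2330 + ((N + H(-25, -33)) + s(-31))) - 1092 = (-2330 + ((-1077 + 1/(19 - 25)) + (1 - 31))) - 1092 = (-2330 + ((-1077 + 1/(-6)) - 30)) - 1092 = (-2330 + ((-1077 - ⅙) - 30)) - 1092 = (-2330 + (-6463/6 - 30)) - 1092 = (-2330 - 6643/6) - 1092 = -20623/6 - 1092 = -27175/6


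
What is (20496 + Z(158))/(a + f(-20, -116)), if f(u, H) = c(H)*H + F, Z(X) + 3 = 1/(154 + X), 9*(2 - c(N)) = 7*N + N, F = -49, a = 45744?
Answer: 19181451/31357976 ≈ 0.61169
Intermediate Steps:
c(N) = 2 - 8*N/9 (c(N) = 2 - (7*N + N)/9 = 2 - 8*N/9)
Z(X) = -3 + 1/(154 + X)
f(u, H) = -49 + H*(2 - 8*H/9) (f(u, H) = (2 - 8*H/9)*H - 49 = H*(2 - 8*H/9) - 49 = -49 + H*(2 - 8*H/9))
(20496 + Z(158))/(a + f(-20, -116)) = (20496 + (-461 - 3*158)/(154 + 158))/(45744 + (-49 + 2*(-116) - 8/9*(-116)²)) = (20496 + (-461 - 474)/312)/(45744 + (-49 - 232 - 8/9*13456)) = (20496 + (1/312)*(-935))/(45744 + (-49 - 232 - 107648/9)) = (20496 - 935/312)/(45744 - 110177/9) = 6393817/(312*(301519/9)) = (6393817/312)*(9/301519) = 19181451/31357976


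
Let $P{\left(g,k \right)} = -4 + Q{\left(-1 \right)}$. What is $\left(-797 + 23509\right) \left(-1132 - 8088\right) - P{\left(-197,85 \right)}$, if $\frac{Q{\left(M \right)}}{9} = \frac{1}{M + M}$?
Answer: $- \frac{418809263}{2} \approx -2.094 \cdot 10^{8}$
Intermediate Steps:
$Q{\left(M \right)} = \frac{9}{2 M}$ ($Q{\left(M \right)} = \frac{9}{M + M} = \frac{9}{2 M}$)
$P{\left(g,k \right)} = - \frac{17}{2}$ ($P{\left(g,k \right)} = -4 + \frac{9}{2 \left(-1\right)} = -4 + \frac{9}{2} \left(-1\right) = -4 - \frac{9}{2} = - \frac{17}{2}$)
$\left(-797 + 23509\right) \left(-1132 - 8088\right) - P{\left(-197,85 \right)} = \left(-797 + 23509\right) \left(-1132 - 8088\right) - - \frac{17}{2} = 22712 \left(-9220\right) + \frac{17}{2} = -209404640 + \frac{17}{2} = - \frac{418809263}{2}$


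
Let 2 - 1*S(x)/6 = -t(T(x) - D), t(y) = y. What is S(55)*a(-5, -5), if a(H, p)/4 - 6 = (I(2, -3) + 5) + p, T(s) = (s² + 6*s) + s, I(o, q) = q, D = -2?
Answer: 245808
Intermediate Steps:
T(s) = s² + 7*s
a(H, p) = 32 + 4*p (a(H, p) = 24 + 4*((-3 + 5) + p) = 24 + 4*(2 + p) = 24 + (8 + 4*p) = 32 + 4*p)
S(x) = 24 + 6*x*(7 + x) (S(x) = 12 - (-6)*(x*(7 + x) - 1*(-2)) = 12 - (-6)*(x*(7 + x) + 2) = 12 - (-6)*(2 + x*(7 + x)) = 12 - 6*(-2 - x*(7 + x)) = 12 + (12 + 6*x*(7 + x)) = 24 + 6*x*(7 + x))
S(55)*a(-5, -5) = (24 + 6*55*(7 + 55))*(32 + 4*(-5)) = (24 + 6*55*62)*(32 - 20) = (24 + 20460)*12 = 20484*12 = 245808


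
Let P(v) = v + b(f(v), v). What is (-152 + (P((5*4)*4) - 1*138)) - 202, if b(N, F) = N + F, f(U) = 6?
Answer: -326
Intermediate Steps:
b(N, F) = F + N
P(v) = 6 + 2*v (P(v) = v + (v + 6) = v + (6 + v) = 6 + 2*v)
(-152 + (P((5*4)*4) - 1*138)) - 202 = (-152 + ((6 + 2*((5*4)*4)) - 1*138)) - 202 = (-152 + ((6 + 2*(20*4)) - 138)) - 202 = (-152 + ((6 + 2*80) - 138)) - 202 = (-152 + ((6 + 160) - 138)) - 202 = (-152 + (166 - 138)) - 202 = (-152 + 28) - 202 = -124 - 202 = -326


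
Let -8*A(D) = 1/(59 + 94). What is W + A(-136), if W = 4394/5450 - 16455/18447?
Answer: -1775976953/20509374600 ≈ -0.086593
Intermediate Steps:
W = -1437272/16756025 (W = 4394*(1/5450) - 16455*1/18447 = 2197/2725 - 5485/6149 = -1437272/16756025 ≈ -0.085776)
A(D) = -1/1224 (A(D) = -1/(8*(59 + 94)) = -⅛/153 = -⅛*1/153 = -1/1224)
W + A(-136) = -1437272/16756025 - 1/1224 = -1775976953/20509374600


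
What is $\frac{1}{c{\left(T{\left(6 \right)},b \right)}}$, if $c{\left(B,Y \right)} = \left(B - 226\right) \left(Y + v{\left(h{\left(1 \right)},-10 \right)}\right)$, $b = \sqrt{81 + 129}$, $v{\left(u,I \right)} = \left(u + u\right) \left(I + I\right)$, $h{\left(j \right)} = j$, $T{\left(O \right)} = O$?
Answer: $\frac{1}{7645} + \frac{\sqrt{210}}{305800} \approx 0.00017819$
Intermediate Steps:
$v{\left(u,I \right)} = 4 I u$ ($v{\left(u,I \right)} = 2 u 2 I = 4 I u$)
$b = \sqrt{210} \approx 14.491$
$c{\left(B,Y \right)} = \left(-226 + B\right) \left(-40 + Y\right)$ ($c{\left(B,Y \right)} = \left(B - 226\right) \left(Y + 4 \left(-10\right) 1\right) = \left(-226 + B\right) \left(Y - 40\right) = \left(-226 + B\right) \left(-40 + Y\right)$)
$\frac{1}{c{\left(T{\left(6 \right)},b \right)}} = \frac{1}{9040 - 226 \sqrt{210} - 240 + 6 \sqrt{210}} = \frac{1}{8800 - 220 \sqrt{210}}$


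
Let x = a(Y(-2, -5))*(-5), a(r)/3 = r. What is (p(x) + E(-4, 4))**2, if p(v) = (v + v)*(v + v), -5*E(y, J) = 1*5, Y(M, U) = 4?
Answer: 207331201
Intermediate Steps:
a(r) = 3*r
E(y, J) = -1 (E(y, J) = -5/5 = -1/5*5 = -1)
x = -60 (x = (3*4)*(-5) = 12*(-5) = -60)
p(v) = 4*v**2 (p(v) = (2*v)*(2*v) = 4*v**2)
(p(x) + E(-4, 4))**2 = (4*(-60)**2 - 1)**2 = (4*3600 - 1)**2 = (14400 - 1)**2 = 14399**2 = 207331201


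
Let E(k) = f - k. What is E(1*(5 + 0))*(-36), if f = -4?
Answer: 324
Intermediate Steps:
E(k) = -4 - k
E(1*(5 + 0))*(-36) = (-4 - (5 + 0))*(-36) = (-4 - 5)*(-36) = -9*(-36) = 324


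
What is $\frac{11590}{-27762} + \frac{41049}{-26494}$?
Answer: $- \frac{723333899}{367763214} \approx -1.9668$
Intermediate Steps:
$\frac{11590}{-27762} + \frac{41049}{-26494} = 11590 \left(- \frac{1}{27762}\right) + 41049 \left(- \frac{1}{26494}\right) = - \frac{5795}{13881} - \frac{41049}{26494} = - \frac{723333899}{367763214}$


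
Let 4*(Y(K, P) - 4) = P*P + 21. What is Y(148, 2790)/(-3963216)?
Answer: -7784137/15852864 ≈ -0.49102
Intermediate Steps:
Y(K, P) = 37/4 + P**2/4 (Y(K, P) = 4 + (P*P + 21)/4 = 4 + (P**2 + 21)/4 = 4 + (21 + P**2)/4 = 4 + (21/4 + P**2/4) = 37/4 + P**2/4)
Y(148, 2790)/(-3963216) = (37/4 + (1/4)*2790**2)/(-3963216) = (37/4 + (1/4)*7784100)*(-1/3963216) = (37/4 + 1946025)*(-1/3963216) = (7784137/4)*(-1/3963216) = -7784137/15852864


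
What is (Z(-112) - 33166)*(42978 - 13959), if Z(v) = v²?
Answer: -598429818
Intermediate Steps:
(Z(-112) - 33166)*(42978 - 13959) = ((-112)² - 33166)*(42978 - 13959) = (12544 - 33166)*29019 = -20622*29019 = -598429818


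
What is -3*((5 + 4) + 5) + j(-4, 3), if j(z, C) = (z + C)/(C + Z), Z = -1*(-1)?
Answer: -169/4 ≈ -42.250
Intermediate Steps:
Z = 1
j(z, C) = (C + z)/(1 + C) (j(z, C) = (z + C)/(C + 1) = (C + z)/(1 + C))
-3*((5 + 4) + 5) + j(-4, 3) = -3*((5 + 4) + 5) + (3 - 4)/(1 + 3) = -3*(9 + 5) - 1/4 = -3*14 + (1/4)*(-1) = -42 - 1/4 = -169/4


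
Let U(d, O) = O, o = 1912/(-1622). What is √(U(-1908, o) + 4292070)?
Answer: √2822983797154/811 ≈ 2071.7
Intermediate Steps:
o = -956/811 (o = 1912*(-1/1622) = -956/811 ≈ -1.1788)
√(U(-1908, o) + 4292070) = √(-956/811 + 4292070) = √(3480867814/811) = √2822983797154/811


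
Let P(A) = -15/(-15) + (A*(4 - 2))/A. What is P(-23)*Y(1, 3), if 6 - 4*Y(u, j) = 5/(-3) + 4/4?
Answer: 5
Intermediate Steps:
Y(u, j) = 5/3 (Y(u, j) = 3/2 - (5/(-3) + 4/4)/4 = 3/2 - (5*(-⅓) + 4*(¼))/4 = 3/2 - (-5/3 + 1)/4 = 3/2 - ¼*(-⅔) = 3/2 + ⅙ = 5/3)
P(A) = 3 (P(A) = -15*(-1/15) + (A*2)/A = 1 + (2*A)/A = 1 + 2 = 3)
P(-23)*Y(1, 3) = 3*(5/3) = 5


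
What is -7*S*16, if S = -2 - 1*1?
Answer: 336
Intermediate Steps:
S = -3 (S = -2 - 1 = -3)
-7*S*16 = -7*(-3)*16 = 21*16 = 336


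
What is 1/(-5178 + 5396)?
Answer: 1/218 ≈ 0.0045872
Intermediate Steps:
1/(-5178 + 5396) = 1/218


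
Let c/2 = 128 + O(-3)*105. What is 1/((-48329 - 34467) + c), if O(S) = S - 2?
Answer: -1/83590 ≈ -1.1963e-5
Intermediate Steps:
O(S) = -2 + S
c = -794 (c = 2*(128 + (-2 - 3)*105) = 2*(128 - 5*105) = 2*(128 - 525) = 2*(-397) = -794)
1/((-48329 - 34467) + c) = 1/((-48329 - 34467) - 794) = 1/(-82796 - 794) = 1/(-83590) = -1/83590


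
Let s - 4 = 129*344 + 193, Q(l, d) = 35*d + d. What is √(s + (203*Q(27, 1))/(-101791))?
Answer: √461838280676585/101791 ≈ 211.12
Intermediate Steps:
Q(l, d) = 36*d
s = 44573 (s = 4 + (129*344 + 193) = 4 + (44376 + 193) = 4 + 44569 = 44573)
√(s + (203*Q(27, 1))/(-101791)) = √(44573 + (203*(36*1))/(-101791)) = √(44573 + (203*36)*(-1/101791)) = √(44573 + 7308*(-1/101791)) = √(44573 - 7308/101791) = √(4537122935/101791) = √461838280676585/101791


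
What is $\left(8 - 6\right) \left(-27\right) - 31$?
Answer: $-85$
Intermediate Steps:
$\left(8 - 6\right) \left(-27\right) - 31 = 2 \left(-27\right) - 31 = -54 - 31 = -85$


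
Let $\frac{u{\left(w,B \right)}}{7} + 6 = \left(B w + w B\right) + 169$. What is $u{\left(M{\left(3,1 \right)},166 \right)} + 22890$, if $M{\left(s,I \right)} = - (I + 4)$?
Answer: $12411$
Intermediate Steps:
$M{\left(s,I \right)} = -4 - I$ ($M{\left(s,I \right)} = - (4 + I) = -4 - I$)
$u{\left(w,B \right)} = 1141 + 14 B w$ ($u{\left(w,B \right)} = -42 + 7 \left(\left(B w + w B\right) + 169\right) = -42 + 7 \left(\left(B w + B w\right) + 169\right) = -42 + 7 \left(2 B w + 169\right) = -42 + 7 \left(169 + 2 B w\right) = -42 + \left(1183 + 14 B w\right) = 1141 + 14 B w$)
$u{\left(M{\left(3,1 \right)},166 \right)} + 22890 = \left(1141 + 14 \cdot 166 \left(-4 - 1\right)\right) + 22890 = \left(1141 + 14 \cdot 166 \left(-5\right)\right) + 22890 = \left(1141 - 11620\right) + 22890 = -10479 + 22890 = 12411$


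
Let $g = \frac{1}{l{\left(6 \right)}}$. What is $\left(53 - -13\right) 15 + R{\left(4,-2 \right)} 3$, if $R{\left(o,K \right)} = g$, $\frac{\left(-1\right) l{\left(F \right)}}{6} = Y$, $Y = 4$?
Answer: $\frac{7919}{8} \approx 989.88$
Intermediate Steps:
$l{\left(F \right)} = -24$ ($l{\left(F \right)} = \left(-6\right) 4 = -24$)
$g = - \frac{1}{24}$ ($g = \frac{1}{-24} = - \frac{1}{24} \approx -0.041667$)
$R{\left(o,K \right)} = - \frac{1}{24}$
$\left(53 - -13\right) 15 + R{\left(4,-2 \right)} 3 = \left(53 - -13\right) 15 - \frac{1}{8} = \left(53 + 13\right) 15 - \frac{1}{8} = 66 \cdot 15 - \frac{1}{8} = 990 - \frac{1}{8} = \frac{7919}{8}$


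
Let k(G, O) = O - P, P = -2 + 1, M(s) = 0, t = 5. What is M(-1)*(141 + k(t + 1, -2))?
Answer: 0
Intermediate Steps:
P = -1
k(G, O) = 1 + O (k(G, O) = O - 1*(-1) = O + 1 = 1 + O)
M(-1)*(141 + k(t + 1, -2)) = 0*(141 + (1 - 2)) = 0*(141 - 1) = 0*140 = 0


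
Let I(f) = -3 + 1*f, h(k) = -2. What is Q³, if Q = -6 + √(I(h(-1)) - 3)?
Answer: -72 + 200*I*√2 ≈ -72.0 + 282.84*I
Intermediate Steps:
I(f) = -3 + f
Q = -6 + 2*I*√2 (Q = -6 + √((-3 - 2) - 3) = -6 + √(-5 - 3) = -6 + √(-8) = -6 + 2*I*√2 ≈ -6.0 + 2.8284*I)
Q³ = (-6 + 2*I*√2)³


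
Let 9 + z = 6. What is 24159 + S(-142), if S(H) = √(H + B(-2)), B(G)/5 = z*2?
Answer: 24159 + 2*I*√43 ≈ 24159.0 + 13.115*I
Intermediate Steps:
z = -3 (z = -9 + 6 = -3)
B(G) = -30 (B(G) = 5*(-3*2) = 5*(-6) = -30)
S(H) = √(-30 + H) (S(H) = √(H - 30) = √(-30 + H))
24159 + S(-142) = 24159 + √(-30 - 142) = 24159 + √(-172) = 24159 + 2*I*√43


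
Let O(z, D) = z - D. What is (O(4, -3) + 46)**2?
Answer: 2809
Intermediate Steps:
(O(4, -3) + 46)**2 = ((4 - 1*(-3)) + 46)**2 = ((4 + 3) + 46)**2 = (7 + 46)**2 = 53**2 = 2809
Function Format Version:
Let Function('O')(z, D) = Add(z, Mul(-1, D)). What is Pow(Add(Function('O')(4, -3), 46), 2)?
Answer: 2809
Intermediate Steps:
Pow(Add(Function('O')(4, -3), 46), 2) = Pow(Add(Add(4, Mul(-1, -3)), 46), 2) = Pow(Add(Add(4, 3), 46), 2) = Pow(Add(7, 46), 2) = Pow(53, 2) = 2809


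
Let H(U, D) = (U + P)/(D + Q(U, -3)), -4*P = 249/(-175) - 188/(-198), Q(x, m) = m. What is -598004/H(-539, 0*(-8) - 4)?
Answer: -290091740400/37344499 ≈ -7768.0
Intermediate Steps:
P = 8201/69300 (P = -(249/(-175) - 188/(-198))/4 = -(249*(-1/175) - 188*(-1/198))/4 = -(-249/175 + 94/99)/4 = -1/4*(-8201/17325) = 8201/69300 ≈ 0.11834)
H(U, D) = (8201/69300 + U)/(-3 + D) (H(U, D) = (U + 8201/69300)/(D - 3) = (8201/69300 + U)/(-3 + D))
-598004/H(-539, 0*(-8) - 4) = -598004*(-3 + (0*(-8) - 4))/(8201/69300 - 539) = -598004/(-37344499/69300/(-3 + (0 - 4))) = -598004/(-37344499/69300/(-3 - 4)) = -598004/(-37344499/69300/(-7)) = -598004/((-1/7*(-37344499/69300))) = -598004/37344499/485100 = -598004*485100/37344499 = -290091740400/37344499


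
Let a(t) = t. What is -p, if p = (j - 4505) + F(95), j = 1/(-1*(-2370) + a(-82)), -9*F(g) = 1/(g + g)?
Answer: 8812861489/1956240 ≈ 4505.0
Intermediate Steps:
F(g) = -1/(18*g) (F(g) = -1/(9*(g + g)) = -1/(2*g)/9 = -1/(18*g))
j = 1/2288 (j = 1/(-1*(-2370) - 82) = 1/(2370 - 82) = 1/2288 ≈ 0.00043706)
p = -8812861489/1956240 (p = (1/2288 - 4505) - 1/18/95 = -10307439/2288 - 1/18*1/95 = -10307439/2288 - 1/1710 = -8812861489/1956240 ≈ -4505.0)
-p = -1*(-8812861489/1956240) = 8812861489/1956240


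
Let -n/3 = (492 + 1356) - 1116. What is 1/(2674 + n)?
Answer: 1/478 ≈ 0.0020920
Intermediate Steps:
n = -2196 (n = -3*((492 + 1356) - 1116) = -3*(1848 - 1116) = -3*732 = -2196)
1/(2674 + n) = 1/(2674 - 2196) = 1/478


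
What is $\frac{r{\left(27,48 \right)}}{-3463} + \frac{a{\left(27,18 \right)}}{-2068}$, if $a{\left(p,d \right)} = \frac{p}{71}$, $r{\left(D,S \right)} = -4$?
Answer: $\frac{493811}{508465364} \approx 0.00097118$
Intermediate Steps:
$a{\left(p,d \right)} = \frac{p}{71}$ ($a{\left(p,d \right)} = p \frac{1}{71} = \frac{p}{71}$)
$\frac{r{\left(27,48 \right)}}{-3463} + \frac{a{\left(27,18 \right)}}{-2068} = - \frac{4}{-3463} + \frac{\frac{1}{71} \cdot 27}{-2068} = \left(-4\right) \left(- \frac{1}{3463}\right) + \frac{27}{71} \left(- \frac{1}{2068}\right) = \frac{4}{3463} - \frac{27}{146828} = \frac{493811}{508465364}$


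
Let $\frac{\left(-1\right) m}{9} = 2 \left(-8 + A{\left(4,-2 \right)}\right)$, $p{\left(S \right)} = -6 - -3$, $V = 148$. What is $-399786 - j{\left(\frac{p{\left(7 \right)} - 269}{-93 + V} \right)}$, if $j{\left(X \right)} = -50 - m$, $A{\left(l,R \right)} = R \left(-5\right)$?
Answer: $-399772$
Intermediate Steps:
$A{\left(l,R \right)} = - 5 R$
$p{\left(S \right)} = -3$ ($p{\left(S \right)} = -6 + 3 = -3$)
$m = -36$ ($m = - 9 \cdot 2 \left(-8 - -10\right) = - 9 \cdot 2 \left(-8 + 10\right) = - 9 \cdot 2 \cdot 2 = \left(-9\right) 4 = -36$)
$j{\left(X \right)} = -14$ ($j{\left(X \right)} = -50 - -36 = -50 + 36 = -14$)
$-399786 - j{\left(\frac{p{\left(7 \right)} - 269}{-93 + V} \right)} = -399786 - -14 = -399786 + 14 = -399772$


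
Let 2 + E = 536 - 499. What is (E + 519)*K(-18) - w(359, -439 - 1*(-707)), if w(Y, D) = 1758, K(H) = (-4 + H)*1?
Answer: -13946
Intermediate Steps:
K(H) = -4 + H
E = 35 (E = -2 + (536 - 499) = -2 + 37 = 35)
(E + 519)*K(-18) - w(359, -439 - 1*(-707)) = (35 + 519)*(-4 - 18) - 1*1758 = 554*(-22) - 1758 = -12188 - 1758 = -13946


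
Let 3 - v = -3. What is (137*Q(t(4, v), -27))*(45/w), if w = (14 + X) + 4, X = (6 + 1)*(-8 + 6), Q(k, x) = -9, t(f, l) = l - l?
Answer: -55485/4 ≈ -13871.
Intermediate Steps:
v = 6 (v = 3 - 1*(-3) = 3 + 3 = 6)
t(f, l) = 0
X = -14 (X = 7*(-2) = -14)
w = 4 (w = (14 - 14) + 4 = 0 + 4 = 4)
(137*Q(t(4, v), -27))*(45/w) = (137*(-9))*(45/4) = -55485/4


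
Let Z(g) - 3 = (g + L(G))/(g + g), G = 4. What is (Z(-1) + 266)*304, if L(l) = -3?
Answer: 82384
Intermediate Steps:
Z(g) = 3 + (-3 + g)/(2*g) (Z(g) = 3 + (g - 3)/(g + g) = 3 + (-3 + g)/((2*g)) = 3 + (-3 + g)*(1/(2*g)) = 3 + (-3 + g)/(2*g))
(Z(-1) + 266)*304 = ((1/2)*(-3 + 7*(-1))/(-1) + 266)*304 = ((1/2)*(-1)*(-3 - 7) + 266)*304 = ((1/2)*(-1)*(-10) + 266)*304 = (5 + 266)*304 = 271*304 = 82384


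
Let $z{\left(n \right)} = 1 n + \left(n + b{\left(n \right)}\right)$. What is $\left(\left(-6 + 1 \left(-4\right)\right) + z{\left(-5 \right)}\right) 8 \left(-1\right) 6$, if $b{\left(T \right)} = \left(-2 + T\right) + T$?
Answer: $1536$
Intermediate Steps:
$b{\left(T \right)} = -2 + 2 T$
$z{\left(n \right)} = -2 + 4 n$ ($z{\left(n \right)} = 1 n + \left(n + \left(-2 + 2 n\right)\right) = n + \left(-2 + 3 n\right) = -2 + 4 n$)
$\left(\left(-6 + 1 \left(-4\right)\right) + z{\left(-5 \right)}\right) 8 \left(-1\right) 6 = \left(\left(-6 + 1 \left(-4\right)\right) + \left(-2 + 4 \left(-5\right)\right)\right) 8 \left(-1\right) 6 = \left(\left(-6 - 4\right) - 22\right) \left(\left(-8\right) 6\right) = \left(-10 - 22\right) \left(-48\right) = \left(-32\right) \left(-48\right) = 1536$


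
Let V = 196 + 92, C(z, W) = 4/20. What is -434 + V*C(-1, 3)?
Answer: -1882/5 ≈ -376.40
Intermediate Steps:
C(z, W) = ⅕ (C(z, W) = 4*(1/20) = ⅕)
V = 288
-434 + V*C(-1, 3) = -434 + 288*(⅕) = -434 + 288/5 = -1882/5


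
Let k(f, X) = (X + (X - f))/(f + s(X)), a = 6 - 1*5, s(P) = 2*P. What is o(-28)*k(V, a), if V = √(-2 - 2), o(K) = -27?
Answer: 27*I ≈ 27.0*I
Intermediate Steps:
V = 2*I (V = √(-4) = 2*I ≈ 2.0*I)
a = 1 (a = 6 - 5 = 1)
k(f, X) = (-f + 2*X)/(f + 2*X) (k(f, X) = (X + (X - f))/(f + 2*X) = (-f + 2*X)/(f + 2*X))
o(-28)*k(V, a) = -27*(-2*I + 2*1)/(2*I + 2*1) = -27*(-2*I + 2)/(2*I + 2) = -27*(2 - 2*I)/(2 + 2*I) = -27*(2 - 2*I)/8*(2 - 2*I) = -27*(2 - 2*I)²/8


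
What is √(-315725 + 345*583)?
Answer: I*√114590 ≈ 338.51*I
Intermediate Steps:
√(-315725 + 345*583) = √(-315725 + 201135) = √(-114590) = I*√114590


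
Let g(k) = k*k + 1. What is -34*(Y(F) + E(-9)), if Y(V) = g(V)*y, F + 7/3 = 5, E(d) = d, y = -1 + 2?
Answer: 272/9 ≈ 30.222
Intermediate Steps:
y = 1
g(k) = 1 + k² (g(k) = k² + 1 = 1 + k²)
F = 8/3 (F = -7/3 + 5 = 8/3 ≈ 2.6667)
Y(V) = 1 + V² (Y(V) = (1 + V²)*1 = 1 + V²)
-34*(Y(F) + E(-9)) = -34*((1 + (8/3)²) - 9) = -34*((1 + 64/9) - 9) = -34*(73/9 - 9) = -34*(-8/9) = 272/9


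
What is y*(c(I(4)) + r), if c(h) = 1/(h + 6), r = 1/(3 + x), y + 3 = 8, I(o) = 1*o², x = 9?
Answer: 85/132 ≈ 0.64394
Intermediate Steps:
I(o) = o²
y = 5 (y = -3 + 8 = 5)
r = 1/12 (r = 1/(3 + 9) = 1/12 ≈ 0.083333)
c(h) = 1/(6 + h)
y*(c(I(4)) + r) = 5*(1/(6 + 4²) + 1/12) = 5*(1/(6 + 16) + 1/12) = 5*(1/22 + 1/12) = 5*(17/132) = 85/132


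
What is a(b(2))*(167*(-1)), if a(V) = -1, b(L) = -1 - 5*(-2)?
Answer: 167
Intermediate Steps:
b(L) = 9 (b(L) = -1 + 10 = 9)
a(b(2))*(167*(-1)) = -167*(-1) = -1*(-167) = 167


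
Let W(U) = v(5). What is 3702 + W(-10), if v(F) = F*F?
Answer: 3727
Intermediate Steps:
v(F) = F²
W(U) = 25 (W(U) = 5² = 25)
3702 + W(-10) = 3702 + 25 = 3727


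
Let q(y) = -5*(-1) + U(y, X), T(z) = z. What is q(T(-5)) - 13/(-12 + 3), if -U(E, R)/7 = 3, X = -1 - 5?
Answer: -131/9 ≈ -14.556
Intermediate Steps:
X = -6
U(E, R) = -21 (U(E, R) = -7*3 = -21)
q(y) = -16 (q(y) = -5*(-1) - 21 = 5 - 21 = -16)
q(T(-5)) - 13/(-12 + 3) = -16 - 13/(-12 + 3) = -16 - 13/(-9) = -16 - ⅑*(-13) = -16 + 13/9 = -131/9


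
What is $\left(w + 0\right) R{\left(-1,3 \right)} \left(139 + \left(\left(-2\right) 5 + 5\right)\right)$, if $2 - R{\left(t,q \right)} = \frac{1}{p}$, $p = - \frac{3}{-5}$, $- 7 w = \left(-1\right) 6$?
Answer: $\frac{268}{7} \approx 38.286$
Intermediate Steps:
$w = \frac{6}{7}$ ($w = - \frac{\left(-1\right) 6}{7} = \left(- \frac{1}{7}\right) \left(-6\right) = \frac{6}{7} \approx 0.85714$)
$p = \frac{3}{5}$ ($p = \left(-3\right) \left(- \frac{1}{5}\right) = \frac{3}{5} \approx 0.6$)
$R{\left(t,q \right)} = \frac{1}{3}$ ($R{\left(t,q \right)} = 2 - \frac{1}{\frac{3}{5}} = 2 - \frac{5}{3} = \frac{1}{3}$)
$\left(w + 0\right) R{\left(-1,3 \right)} \left(139 + \left(\left(-2\right) 5 + 5\right)\right) = \left(\frac{6}{7} + 0\right) \frac{1}{3} \left(139 + \left(\left(-2\right) 5 + 5\right)\right) = \frac{6}{7} \cdot \frac{1}{3} \left(139 + \left(-10 + 5\right)\right) = \frac{2 \left(139 - 5\right)}{7} = \frac{2}{7} \cdot 134 = \frac{268}{7}$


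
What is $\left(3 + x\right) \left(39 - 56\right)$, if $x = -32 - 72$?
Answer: $1717$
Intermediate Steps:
$x = -104$ ($x = -32 - 72 = -104$)
$\left(3 + x\right) \left(39 - 56\right) = \left(3 - 104\right) \left(39 - 56\right) = - 101 \left(39 - 56\right) = \left(-101\right) \left(-17\right) = 1717$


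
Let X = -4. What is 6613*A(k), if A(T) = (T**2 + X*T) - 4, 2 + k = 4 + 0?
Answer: -52904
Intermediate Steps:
k = 2 (k = -2 + (4 + 0) = -2 + 4 = 2)
A(T) = -4 + T**2 - 4*T (A(T) = (T**2 - 4*T) - 4 = -4 + T**2 - 4*T)
6613*A(k) = 6613*(-4 + 2**2 - 4*2) = 6613*(-4 + 4 - 8) = 6613*(-8) = -52904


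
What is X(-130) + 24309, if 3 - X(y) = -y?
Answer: 24182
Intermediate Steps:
X(y) = 3 + y (X(y) = 3 - (-1)*y = 3 + y)
X(-130) + 24309 = (3 - 130) + 24309 = -127 + 24309 = 24182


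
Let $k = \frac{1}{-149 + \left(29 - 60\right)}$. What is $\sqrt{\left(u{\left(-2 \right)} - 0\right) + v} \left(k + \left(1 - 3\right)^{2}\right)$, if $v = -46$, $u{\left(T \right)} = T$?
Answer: $\frac{719 i \sqrt{3}}{45} \approx 27.674 i$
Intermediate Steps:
$k = - \frac{1}{180}$ ($k = \frac{1}{-149 - 31} = \frac{1}{-180} = - \frac{1}{180} \approx -0.0055556$)
$\sqrt{\left(u{\left(-2 \right)} - 0\right) + v} \left(k + \left(1 - 3\right)^{2}\right) = \sqrt{\left(-2 - 0\right) - 46} \left(- \frac{1}{180} + \left(1 - 3\right)^{2}\right) = \sqrt{\left(-2 + 0\right) - 46} \left(- \frac{1}{180} + \left(-2\right)^{2}\right) = \sqrt{-2 - 46} \left(- \frac{1}{180} + 4\right) = \sqrt{-48} \cdot \frac{719}{180} = 4 i \sqrt{3} \cdot \frac{719}{180} = \frac{719 i \sqrt{3}}{45}$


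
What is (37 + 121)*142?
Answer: 22436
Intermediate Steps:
(37 + 121)*142 = 158*142 = 22436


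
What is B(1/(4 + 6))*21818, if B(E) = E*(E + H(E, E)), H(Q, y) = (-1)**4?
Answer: 119999/50 ≈ 2400.0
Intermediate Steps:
H(Q, y) = 1
B(E) = E*(1 + E) (B(E) = E*(E + 1) = E*(1 + E))
B(1/(4 + 6))*21818 = ((1 + 1/(4 + 6))/(4 + 6))*21818 = ((1 + 1/10)/10)*21818 = ((1/10)*(11/10))*21818 = (11/100)*21818 = 119999/50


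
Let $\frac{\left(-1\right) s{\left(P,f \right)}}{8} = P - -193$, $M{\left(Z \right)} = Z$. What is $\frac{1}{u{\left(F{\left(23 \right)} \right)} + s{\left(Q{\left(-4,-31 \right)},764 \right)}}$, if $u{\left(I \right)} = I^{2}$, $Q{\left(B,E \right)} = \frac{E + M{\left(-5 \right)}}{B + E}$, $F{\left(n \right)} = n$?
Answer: $- \frac{35}{35813} \approx -0.0009773$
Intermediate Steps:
$Q{\left(B,E \right)} = \frac{-5 + E}{B + E}$ ($Q{\left(B,E \right)} = \frac{E - 5}{B + E} = \frac{-5 + E}{B + E}$)
$s{\left(P,f \right)} = -1544 - 8 P$ ($s{\left(P,f \right)} = - 8 \left(P - -193\right) = - 8 \left(P + 193\right) = - 8 \left(193 + P\right) = -1544 - 8 P$)
$\frac{1}{u{\left(F{\left(23 \right)} \right)} + s{\left(Q{\left(-4,-31 \right)},764 \right)}} = \frac{1}{23^{2} - \left(1544 + 8 \frac{-5 - 31}{-4 - 31}\right)} = \frac{1}{529 - \left(1544 + 8 \frac{1}{-35} \left(-36\right)\right)} = \frac{1}{529 - \left(1544 + 8 \left(\left(- \frac{1}{35}\right) \left(-36\right)\right)\right)} = \frac{1}{529 - \frac{54328}{35}} = \frac{1}{- \frac{35813}{35}} = - \frac{35}{35813}$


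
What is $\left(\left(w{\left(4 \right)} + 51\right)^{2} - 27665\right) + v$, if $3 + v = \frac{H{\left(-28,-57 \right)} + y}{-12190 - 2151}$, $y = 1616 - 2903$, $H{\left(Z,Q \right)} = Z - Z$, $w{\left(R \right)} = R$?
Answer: $- \frac{353403976}{14341} \approx -24643.0$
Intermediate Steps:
$H{\left(Z,Q \right)} = 0$
$y = -1287$ ($y = 1616 - 2903 = -1287$)
$v = - \frac{41736}{14341}$ ($v = -3 + \frac{0 - 1287}{-12190 - 2151} = -3 - \frac{1287}{-14341} = -3 - - \frac{1287}{14341} = -3 + \frac{1287}{14341} = - \frac{41736}{14341} \approx -2.9103$)
$\left(\left(w{\left(4 \right)} + 51\right)^{2} - 27665\right) + v = \left(\left(4 + 51\right)^{2} - 27665\right) - \frac{41736}{14341} = \left(55^{2} - 27665\right) - \frac{41736}{14341} = \left(3025 - 27665\right) - \frac{41736}{14341} = -24640 - \frac{41736}{14341} = - \frac{353403976}{14341}$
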